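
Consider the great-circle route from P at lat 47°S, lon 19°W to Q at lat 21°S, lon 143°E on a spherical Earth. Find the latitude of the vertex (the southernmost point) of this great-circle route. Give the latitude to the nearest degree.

≈ 78°S

The great circle lies in the plane with unit normal n̂ = (p₁ × p₂)/|p₁ × p₂|.
Here n̂_z ≈ +0.209; the vertex latitude is φ_max = arccos|n̂_z| ≈ 77.9°.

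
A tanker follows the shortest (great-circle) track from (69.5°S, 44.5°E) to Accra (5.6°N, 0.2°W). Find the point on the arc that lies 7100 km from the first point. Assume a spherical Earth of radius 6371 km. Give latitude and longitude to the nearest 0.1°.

≈ (11.0°S, 4.1°E)

Convert each endpoint to a unit vector on the sphere (x = cos φ cos λ, y = cos φ sin λ, z = sin φ).
The central angle between the endpoints is δ = arccos(p₁·p₂) ≈ 1.414 rad (81.0°). The total great-circle distance is δ·R ≈ 1.414 × 6371 ≈ 9007 km, so the target fraction is f = 7100/9007 ≈ 0.788.
Interpolate at f ≈ 0.788 with slerp weights a = sin((1−f)δ)/sin δ ≈ 0.299, b = sin(fδ)/sin δ ≈ 0.909.
p = a·p₁ + b·p₂ ≈ (0.979, 0.070, -0.191); φ = arcsin(p_z) ≈ -11.01°, λ = atan2(p_y, p_x) ≈ 4.10°.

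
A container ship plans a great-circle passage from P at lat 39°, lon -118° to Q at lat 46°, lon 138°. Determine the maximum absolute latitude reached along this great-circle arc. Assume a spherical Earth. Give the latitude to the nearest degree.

The great circle lies in the plane with unit normal n̂ = (p₁ × p₂)/|p₁ × p₂|.
Here n̂_z ≈ -0.553; the vertex latitude is φ_max = arccos|n̂_z| ≈ 56.4°.
Check via Clairaut: cos φ_max = |cos φ₁| · sin C = cos(39.0°)·sin(45.4°) ≈ 0.553, again giving ≈ 56.4°.

≈ 56°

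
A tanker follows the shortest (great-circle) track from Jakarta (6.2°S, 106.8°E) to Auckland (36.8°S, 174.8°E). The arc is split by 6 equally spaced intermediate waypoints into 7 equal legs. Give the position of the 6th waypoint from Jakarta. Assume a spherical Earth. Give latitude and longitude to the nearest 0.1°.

≈ 34.8°S, 163.0°E

Write both endpoints as unit vectors p₁, p₂ with components (cos φ cos λ, cos φ sin λ, sin φ).
The central angle between the endpoints is δ = arccos(p₁·p₂) ≈ 1.199 rad (68.7°).
Interpolate at f = 6/7 with slerp weights a = sin((1−f)δ)/sin δ ≈ 0.183, b = sin(fδ)/sin δ ≈ 0.919.
p = a·p₁ + b·p₂ ≈ (-0.785, 0.241, -0.570); φ = arcsin(p_z) ≈ -34.77°, λ = atan2(p_y, p_x) ≈ 162.95°.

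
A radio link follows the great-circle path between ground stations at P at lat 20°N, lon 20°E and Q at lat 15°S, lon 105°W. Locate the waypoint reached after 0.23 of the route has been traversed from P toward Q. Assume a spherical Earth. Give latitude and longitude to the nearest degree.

≈ lat 15°N, lon 10°W

Write both endpoints as unit vectors p₁, p₂ with components (cos φ cos λ, cos φ sin λ, sin φ).
The central angle between the endpoints is δ = arccos(p₁·p₂) ≈ 2.226 rad (127.5°).
Interpolate at f = 0.23 with slerp weights a = sin((1−f)δ)/sin δ ≈ 1.248, b = sin(fδ)/sin δ ≈ 0.618.
p = a·p₁ + b·p₂ ≈ (0.948, -0.175, 0.267); φ = arcsin(p_z) ≈ 15.49°, λ = atan2(p_y, p_x) ≈ -10.47°.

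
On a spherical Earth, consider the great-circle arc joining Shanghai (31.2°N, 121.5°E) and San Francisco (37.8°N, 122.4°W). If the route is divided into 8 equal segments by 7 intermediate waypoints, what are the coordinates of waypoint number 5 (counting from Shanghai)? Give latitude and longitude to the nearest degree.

≈ 52°N, 166°W

The haversine formula gives a central angle δ ≈ 1.551 rad (88.8°) between the endpoints.
Interpolate at f = 5/8 with slerp weights a = sin((1−f)δ)/sin δ ≈ 0.549, b = sin(fδ)/sin δ ≈ 0.825.
p = a·p₁ + b·p₂ ≈ (-0.595, -0.149, 0.790); φ = arcsin(p_z) ≈ 52.18°, λ = atan2(p_y, p_x) ≈ -165.89°.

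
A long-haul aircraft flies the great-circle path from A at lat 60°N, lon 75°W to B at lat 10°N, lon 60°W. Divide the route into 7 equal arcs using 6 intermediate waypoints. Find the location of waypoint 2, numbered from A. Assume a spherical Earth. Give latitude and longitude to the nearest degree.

≈ lat 46°N, lon 68°W

Write both endpoints as unit vectors p₁, p₂ with components (cos φ cos λ, cos φ sin λ, sin φ).
The central angle between the endpoints is δ = arccos(p₁·p₂) ≈ 0.894 rad (51.2°).
Interpolate at f = 2/7 with slerp weights a = sin((1−f)δ)/sin δ ≈ 0.765, b = sin(fδ)/sin δ ≈ 0.324.
p = a·p₁ + b·p₂ ≈ (0.259, -0.646, 0.718); φ = arcsin(p_z) ≈ 45.93°, λ = atan2(p_y, p_x) ≈ -68.18°.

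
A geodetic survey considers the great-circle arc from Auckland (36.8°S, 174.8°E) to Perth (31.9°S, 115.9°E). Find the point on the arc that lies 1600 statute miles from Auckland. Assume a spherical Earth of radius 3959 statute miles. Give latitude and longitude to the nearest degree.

≈ 38°S, 146°E

From cos δ = sin φ₁ sin φ₂ + cos φ₁ cos φ₂ cos Δλ, the central angle is δ ≈ 0.840 rad (48.1°). The total great-circle distance is δ·R ≈ 0.840 × 3959 ≈ 3324 mi, so the target fraction is f = 1600/3324 ≈ 0.481.
Interpolate at f ≈ 0.481 with slerp weights a = sin((1−f)δ)/sin δ ≈ 0.567, b = sin(fδ)/sin δ ≈ 0.528.
p = a·p₁ + b·p₂ ≈ (-0.648, 0.445, -0.619); φ = arcsin(p_z) ≈ -38.22°, λ = atan2(p_y, p_x) ≈ 145.54°.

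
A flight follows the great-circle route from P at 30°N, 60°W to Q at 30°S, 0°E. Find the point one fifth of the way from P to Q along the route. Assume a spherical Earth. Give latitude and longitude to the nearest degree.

≈ 19°N, 47°W

The haversine formula gives a central angle δ ≈ 1.445 rad (82.8°) between the endpoints.
Interpolate at f = 1/5 with slerp weights a = sin((1−f)δ)/sin δ ≈ 0.923, b = sin(fδ)/sin δ ≈ 0.287.
p = a·p₁ + b·p₂ ≈ (0.648, -0.692, 0.318); φ = arcsin(p_z) ≈ 18.52°, λ = atan2(p_y, p_x) ≈ -46.86°.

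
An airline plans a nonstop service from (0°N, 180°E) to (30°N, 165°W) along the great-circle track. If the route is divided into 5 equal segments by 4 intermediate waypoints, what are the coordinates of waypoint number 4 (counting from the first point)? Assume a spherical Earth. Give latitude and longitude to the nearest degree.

≈ (24°N, 168°W)

The haversine formula gives a central angle δ ≈ 0.580 rad (33.2°) between the endpoints.
Interpolate at f = 4/5 with slerp weights a = sin((1−f)δ)/sin δ ≈ 0.211, b = sin(fδ)/sin δ ≈ 0.817.
p = a·p₁ + b·p₂ ≈ (-0.894, -0.183, 0.408); φ = arcsin(p_z) ≈ 24.10°, λ = atan2(p_y, p_x) ≈ -168.43°.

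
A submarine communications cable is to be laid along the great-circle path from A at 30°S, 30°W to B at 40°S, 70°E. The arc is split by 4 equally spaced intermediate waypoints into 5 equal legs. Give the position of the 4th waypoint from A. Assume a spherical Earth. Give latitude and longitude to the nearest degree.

The haversine formula gives a central angle δ ≈ 1.363 rad (78.1°) between the endpoints.
Interpolate at f = 4/5 with slerp weights a = sin((1−f)δ)/sin δ ≈ 0.275, b = sin(fδ)/sin δ ≈ 0.906.
p = a·p₁ + b·p₂ ≈ (0.444, 0.533, -0.720); φ = arcsin(p_z) ≈ -46.07°, λ = atan2(p_y, p_x) ≈ 50.23°.

≈ 46°S, 50°E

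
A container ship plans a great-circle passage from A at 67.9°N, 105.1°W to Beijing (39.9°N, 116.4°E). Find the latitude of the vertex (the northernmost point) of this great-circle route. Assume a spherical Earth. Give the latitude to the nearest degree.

The great circle lies in the plane with unit normal n̂ = (p₁ × p₂)/|p₁ × p₂|.
Here n̂_z ≈ -0.207; the vertex latitude is φ_max = arccos|n̂_z| ≈ 78.1°.
Check via Clairaut: cos φ_max = |cos φ₁| · sin C = cos(67.9°)·sin(33.3°) ≈ 0.207, again giving ≈ 78.1°.

≈ 78°N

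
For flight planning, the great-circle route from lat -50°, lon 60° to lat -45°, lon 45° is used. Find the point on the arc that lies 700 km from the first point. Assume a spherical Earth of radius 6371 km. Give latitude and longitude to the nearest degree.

From cos δ = sin φ₁ sin φ₂ + cos φ₁ cos φ₂ cos Δλ, the central angle is δ ≈ 0.197 rad (11.3°). The total great-circle distance is δ·R ≈ 0.197 × 6371 ≈ 1253 km, so the target fraction is f = 700/1253 ≈ 0.558.
Interpolate at f ≈ 0.558 with slerp weights a = sin((1−f)δ)/sin δ ≈ 0.444, b = sin(fδ)/sin δ ≈ 0.561.
p = a·p₁ + b·p₂ ≈ (0.423, 0.528, -0.737); φ = arcsin(p_z) ≈ -47.45°, λ = atan2(p_y, p_x) ≈ 51.27°.

≈ lat -47°, lon 51°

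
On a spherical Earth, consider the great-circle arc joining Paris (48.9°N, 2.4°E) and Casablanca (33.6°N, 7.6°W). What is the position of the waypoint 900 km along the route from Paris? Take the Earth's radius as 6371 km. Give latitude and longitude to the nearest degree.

From cos δ = sin φ₁ sin φ₂ + cos φ₁ cos φ₂ cos Δλ, the central angle is δ ≈ 0.297 rad (17.0°). The total great-circle distance is δ·R ≈ 0.297 × 6371 ≈ 1892 km, so the target fraction is f = 900/1892 ≈ 0.476.
Interpolate at f ≈ 0.476 with slerp weights a = sin((1−f)δ)/sin δ ≈ 0.530, b = sin(fδ)/sin δ ≈ 0.481.
p = a·p₁ + b·p₂ ≈ (0.745, -0.038, 0.666); φ = arcsin(p_z) ≈ 41.73°, λ = atan2(p_y, p_x) ≈ -2.95°.

≈ 42°N, 3°W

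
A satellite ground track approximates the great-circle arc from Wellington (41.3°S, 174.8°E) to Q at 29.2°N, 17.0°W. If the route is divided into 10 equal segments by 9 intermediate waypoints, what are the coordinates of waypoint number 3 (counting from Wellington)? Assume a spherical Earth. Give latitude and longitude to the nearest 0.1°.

From cos δ = sin φ₁ sin φ₂ + cos φ₁ cos φ₂ cos Δλ, the central angle is δ ≈ 2.872 rad (164.6°).
Interpolate at f = 3/10 with slerp weights a = sin((1−f)δ)/sin δ ≈ 3.400, b = sin(fδ)/sin δ ≈ 2.851.
p = a·p₁ + b·p₂ ≈ (-0.163, -0.496, -0.853); φ = arcsin(p_z) ≈ -58.51°, λ = atan2(p_y, p_x) ≈ -108.22°.

≈ 58.5°S, 108.2°W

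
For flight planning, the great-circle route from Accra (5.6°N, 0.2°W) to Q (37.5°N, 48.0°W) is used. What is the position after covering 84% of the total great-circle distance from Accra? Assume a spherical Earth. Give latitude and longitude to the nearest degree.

≈ (34°N, 39°W)

From cos δ = sin φ₁ sin φ₂ + cos φ₁ cos φ₂ cos Δλ, the central angle is δ ≈ 0.940 rad (53.9°).
Interpolate at f = 0.84 with slerp weights a = sin((1−f)δ)/sin δ ≈ 0.186, b = sin(fδ)/sin δ ≈ 0.879.
p = a·p₁ + b·p₂ ≈ (0.651, -0.519, 0.553); φ = arcsin(p_z) ≈ 33.60°, λ = atan2(p_y, p_x) ≈ -38.55°.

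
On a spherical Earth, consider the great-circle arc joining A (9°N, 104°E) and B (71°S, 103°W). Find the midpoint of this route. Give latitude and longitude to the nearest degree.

≈ (48°S, 116°E)

The haversine formula gives a central angle δ ≈ 2.020 rad (115.7°) between the endpoints.
Interpolate at f = 1/2 with slerp weights a = sin((1−f)δ)/sin δ ≈ 0.940, b = sin(fδ)/sin δ ≈ 0.940.
p = a·p₁ + b·p₂ ≈ (-0.294, 0.603, -0.742); φ = arcsin(p_z) ≈ -47.90°, λ = atan2(p_y, p_x) ≈ 115.96°.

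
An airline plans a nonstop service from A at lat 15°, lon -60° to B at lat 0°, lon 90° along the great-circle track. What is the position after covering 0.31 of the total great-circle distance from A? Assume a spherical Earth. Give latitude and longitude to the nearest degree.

From cos δ = sin φ₁ sin φ₂ + cos φ₁ cos φ₂ cos Δλ, the central angle is δ ≈ 2.562 rad (146.8°).
Interpolate at f = 0.31 with slerp weights a = sin((1−f)δ)/sin δ ≈ 1.790, b = sin(fδ)/sin δ ≈ 1.302.
p = a·p₁ + b·p₂ ≈ (0.864, -0.196, 0.463); φ = arcsin(p_z) ≈ 27.60°, λ = atan2(p_y, p_x) ≈ -12.74°.

≈ lat 28°, lon -13°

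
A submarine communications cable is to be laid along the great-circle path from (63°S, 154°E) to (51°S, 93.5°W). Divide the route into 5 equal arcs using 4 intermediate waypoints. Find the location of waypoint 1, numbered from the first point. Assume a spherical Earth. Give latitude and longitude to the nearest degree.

The haversine formula gives a central angle δ ≈ 0.948 rad (54.3°) between the endpoints.
Interpolate at f = 1/5 with slerp weights a = sin((1−f)δ)/sin δ ≈ 0.847, b = sin(fδ)/sin δ ≈ 0.232.
p = a·p₁ + b·p₂ ≈ (-0.354, 0.023, -0.935); φ = arcsin(p_z) ≈ -69.20°, λ = atan2(p_y, p_x) ≈ 176.33°.

≈ (69°S, 176°E)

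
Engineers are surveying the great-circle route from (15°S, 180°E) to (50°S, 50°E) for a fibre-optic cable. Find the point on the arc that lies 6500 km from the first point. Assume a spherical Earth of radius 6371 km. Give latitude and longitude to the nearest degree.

≈ (58°S, 126°E)

Convert each endpoint to a unit vector on the sphere (x = cos φ cos λ, y = cos φ sin λ, z = sin φ).
The central angle between the endpoints is δ = arccos(p₁·p₂) ≈ 1.773 rad (101.6°). The total great-circle distance is δ·R ≈ 1.773 × 6371 ≈ 11296 km, so the target fraction is f = 6500/11296 ≈ 0.575.
Interpolate at f ≈ 0.575 with slerp weights a = sin((1−f)δ)/sin δ ≈ 0.698, b = sin(fδ)/sin δ ≈ 0.870.
p = a·p₁ + b·p₂ ≈ (-0.315, 0.428, -0.847); φ = arcsin(p_z) ≈ -57.89°, λ = atan2(p_y, p_x) ≈ 126.30°.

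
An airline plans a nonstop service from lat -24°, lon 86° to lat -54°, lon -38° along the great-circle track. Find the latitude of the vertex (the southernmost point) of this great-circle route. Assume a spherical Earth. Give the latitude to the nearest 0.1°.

The great circle lies in the plane with unit normal n̂ = (p₁ × p₂)/|p₁ × p₂|.
Here n̂_z ≈ -0.445; the vertex latitude is φ_max = arccos|n̂_z| ≈ 63.6°.

≈ -63.6°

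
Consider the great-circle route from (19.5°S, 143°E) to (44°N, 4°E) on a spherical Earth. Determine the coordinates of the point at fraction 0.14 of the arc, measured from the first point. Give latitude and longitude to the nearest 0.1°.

Convert each endpoint to a unit vector on the sphere (x = cos φ cos λ, y = cos φ sin λ, z = sin φ).
The central angle between the endpoints is δ = arccos(p₁·p₂) ≈ 2.409 rad (138.0°).
Interpolate at f = 0.14 with slerp weights a = sin((1−f)δ)/sin δ ≈ 1.312, b = sin(fδ)/sin δ ≈ 0.495.
p = a·p₁ + b·p₂ ≈ (-0.632, 0.769, -0.094); φ = arcsin(p_z) ≈ -5.40°, λ = atan2(p_y, p_x) ≈ 129.43°.

≈ (5.4°S, 129.4°E)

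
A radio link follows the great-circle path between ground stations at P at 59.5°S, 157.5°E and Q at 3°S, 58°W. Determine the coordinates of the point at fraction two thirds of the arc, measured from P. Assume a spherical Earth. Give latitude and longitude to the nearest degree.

≈ 38°S, 72°W

Convert each endpoint to a unit vector on the sphere (x = cos φ cos λ, y = cos φ sin λ, z = sin φ).
The central angle between the endpoints is δ = arccos(p₁·p₂) ≈ 1.947 rad (111.6°).
Interpolate at f = 2/3 with slerp weights a = sin((1−f)δ)/sin δ ≈ 0.650, b = sin(fδ)/sin δ ≈ 1.036.
p = a·p₁ + b·p₂ ≈ (0.243, -0.751, -0.614); φ = arcsin(p_z) ≈ -37.89°, λ = atan2(p_y, p_x) ≈ -72.05°.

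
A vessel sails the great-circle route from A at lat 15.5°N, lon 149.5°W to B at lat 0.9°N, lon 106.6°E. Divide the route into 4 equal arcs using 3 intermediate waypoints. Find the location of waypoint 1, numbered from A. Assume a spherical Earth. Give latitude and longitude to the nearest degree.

≈ lat 16°N, lon 176°W

Convert each endpoint to a unit vector on the sphere (x = cos φ cos λ, y = cos φ sin λ, z = sin φ).
The central angle between the endpoints is δ = arccos(p₁·p₂) ≈ 1.800 rad (103.1°).
Interpolate at f = 1/4 with slerp weights a = sin((1−f)δ)/sin δ ≈ 1.002, b = sin(fδ)/sin δ ≈ 0.447.
p = a·p₁ + b·p₂ ≈ (-0.960, -0.062, 0.275); φ = arcsin(p_z) ≈ 15.95°, λ = atan2(p_y, p_x) ≈ -176.30°.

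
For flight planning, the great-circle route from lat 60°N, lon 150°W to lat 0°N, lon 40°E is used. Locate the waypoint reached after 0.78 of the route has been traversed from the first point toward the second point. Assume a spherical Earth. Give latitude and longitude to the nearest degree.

≈ lat 26°N, lon 43°E

From cos δ = sin φ₁ sin φ₂ + cos φ₁ cos φ₂ cos Δλ, the central angle is δ ≈ 2.086 rad (119.5°).
Interpolate at f = 0.78 with slerp weights a = sin((1−f)δ)/sin δ ≈ 0.509, b = sin(fδ)/sin δ ≈ 1.147.
p = a·p₁ + b·p₂ ≈ (0.658, 0.610, 0.441); φ = arcsin(p_z) ≈ 26.15°, λ = atan2(p_y, p_x) ≈ 42.82°.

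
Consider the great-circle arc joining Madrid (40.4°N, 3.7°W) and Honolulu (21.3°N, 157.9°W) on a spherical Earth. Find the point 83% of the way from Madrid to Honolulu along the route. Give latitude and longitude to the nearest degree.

≈ (39°N, 149°W)

Write both endpoints as unit vectors p₁, p₂ with components (cos φ cos λ, cos φ sin λ, sin φ).
The central angle between the endpoints is δ = arccos(p₁·p₂) ≈ 1.986 rad (113.8°).
Interpolate at f = 0.83 with slerp weights a = sin((1−f)δ)/sin δ ≈ 0.362, b = sin(fδ)/sin δ ≈ 1.090.
p = a·p₁ + b·p₂ ≈ (-0.665, -0.400, 0.630); φ = arcsin(p_z) ≈ 39.08°, λ = atan2(p_y, p_x) ≈ -149.01°.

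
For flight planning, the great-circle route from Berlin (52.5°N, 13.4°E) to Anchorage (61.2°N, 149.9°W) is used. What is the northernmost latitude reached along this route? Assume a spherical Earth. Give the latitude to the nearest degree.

≈ 85°N

The great circle lies in the plane with unit normal n̂ = (p₁ × p₂)/|p₁ × p₂|.
Here n̂_z ≈ -0.093; the vertex latitude is φ_max = arccos|n̂_z| ≈ 84.7°.
Check via Clairaut: cos φ_max = |cos φ₁| · sin C = cos(52.5°)·sin(8.7°) ≈ 0.093, again giving ≈ 84.7°.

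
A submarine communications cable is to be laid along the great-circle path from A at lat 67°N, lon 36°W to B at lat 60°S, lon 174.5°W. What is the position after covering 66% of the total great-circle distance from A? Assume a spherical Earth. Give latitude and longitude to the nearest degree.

From cos δ = sin φ₁ sin φ₂ + cos φ₁ cos φ₂ cos Δλ, the central angle is δ ≈ 2.804 rad (160.6°).
Interpolate at f = 0.66 with slerp weights a = sin((1−f)δ)/sin δ ≈ 2.460, b = sin(fδ)/sin δ ≈ 2.900.
p = a·p₁ + b·p₂ ≈ (-0.666, -0.704, -0.247); φ = arcsin(p_z) ≈ -14.30°, λ = atan2(p_y, p_x) ≈ -133.40°.

≈ lat 14°S, lon 133°W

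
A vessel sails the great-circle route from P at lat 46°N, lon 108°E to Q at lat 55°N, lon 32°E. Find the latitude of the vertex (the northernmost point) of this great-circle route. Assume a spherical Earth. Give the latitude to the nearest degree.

≈ 58°N

The great circle lies in the plane with unit normal n̂ = (p₁ × p₂)/|p₁ × p₂|.
Here n̂_z ≈ -0.531; the vertex latitude is φ_max = arccos|n̂_z| ≈ 57.9°.
Check via Clairaut: cos φ_max = |cos φ₁| · sin C = cos(46.0°)·sin(49.9°) ≈ 0.531, again giving ≈ 57.9°.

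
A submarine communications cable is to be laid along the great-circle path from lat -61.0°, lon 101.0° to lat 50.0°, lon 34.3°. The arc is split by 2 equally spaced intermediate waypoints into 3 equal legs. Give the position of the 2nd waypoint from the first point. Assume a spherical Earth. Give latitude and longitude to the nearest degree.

Write both endpoints as unit vectors p₁, p₂ with components (cos φ cos λ, cos φ sin λ, sin φ).
The central angle between the endpoints is δ = arccos(p₁·p₂) ≈ 2.149 rad (123.1°).
Interpolate at f = 2/3 with slerp weights a = sin((1−f)δ)/sin δ ≈ 0.784, b = sin(fδ)/sin δ ≈ 1.183.
p = a·p₁ + b·p₂ ≈ (0.556, 0.802, 0.220); φ = arcsin(p_z) ≈ 12.72°, λ = atan2(p_y, p_x) ≈ 55.28°.

≈ lat 13°, lon 55°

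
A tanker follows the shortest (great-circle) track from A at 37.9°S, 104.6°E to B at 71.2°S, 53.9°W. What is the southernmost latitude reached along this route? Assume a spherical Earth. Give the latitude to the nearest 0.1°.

≈ 84.3°S

The great circle lies in the plane with unit normal n̂ = (p₁ × p₂)/|p₁ × p₂|.
Here n̂_z ≈ -0.099; the vertex latitude is φ_max = arccos|n̂_z| ≈ 84.3°.
Check via Clairaut: cos φ_max = |cos φ₁| · sin C = cos(37.9°)·sin(172.8°) ≈ 0.099, again giving ≈ 84.3°.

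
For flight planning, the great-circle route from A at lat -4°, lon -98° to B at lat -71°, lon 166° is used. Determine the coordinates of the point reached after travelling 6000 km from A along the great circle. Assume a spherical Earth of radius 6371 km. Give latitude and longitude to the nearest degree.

Write both endpoints as unit vectors p₁, p₂ with components (cos φ cos λ, cos φ sin λ, sin φ).
The central angle between the endpoints is δ = arccos(p₁·p₂) ≈ 1.539 rad (88.2°). The total great-circle distance is δ·R ≈ 1.539 × 6371 ≈ 9804 km, so the target fraction is f = 6000/9804 ≈ 0.612.
Interpolate at f ≈ 0.612 with slerp weights a = sin((1−f)δ)/sin δ ≈ 0.562, b = sin(fδ)/sin δ ≈ 0.809.
p = a·p₁ + b·p₂ ≈ (-0.334, -0.492, -0.804); φ = arcsin(p_z) ≈ -53.53°, λ = atan2(p_y, p_x) ≈ -124.15°.

≈ lat -54°, lon -124°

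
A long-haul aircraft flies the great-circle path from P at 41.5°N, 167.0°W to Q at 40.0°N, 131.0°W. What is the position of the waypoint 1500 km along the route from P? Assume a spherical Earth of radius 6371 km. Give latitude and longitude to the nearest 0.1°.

≈ 42.2°N, 148.9°W

From cos δ = sin φ₁ sin φ₂ + cos φ₁ cos φ₂ cos Δλ, the central angle is δ ≈ 0.473 rad (27.1°). The total great-circle distance is δ·R ≈ 0.473 × 6371 ≈ 3015 km, so the target fraction is f = 1500/3015 ≈ 0.497.
Interpolate at f ≈ 0.497 with slerp weights a = sin((1−f)δ)/sin δ ≈ 0.517, b = sin(fδ)/sin δ ≈ 0.512.
p = a·p₁ + b·p₂ ≈ (-0.634, -0.383, 0.671); φ = arcsin(p_z) ≈ 42.18°, λ = atan2(p_y, p_x) ≈ -148.88°.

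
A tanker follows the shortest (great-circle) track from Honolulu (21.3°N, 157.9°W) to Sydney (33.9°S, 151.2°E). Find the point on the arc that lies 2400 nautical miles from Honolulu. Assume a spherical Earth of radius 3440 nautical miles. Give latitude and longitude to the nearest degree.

Write both endpoints as unit vectors p₁, p₂ with components (cos φ cos λ, cos φ sin λ, sin φ).
The central angle between the endpoints is δ = arccos(p₁·p₂) ≈ 1.282 rad (73.4°). The total great-circle distance is δ·R ≈ 1.282 × 3440 ≈ 4409 nmi, so the target fraction is f = 2400/4409 ≈ 0.544.
Interpolate at f ≈ 0.544 with slerp weights a = sin((1−f)δ)/sin δ ≈ 0.575, b = sin(fδ)/sin δ ≈ 0.670.
p = a·p₁ + b·p₂ ≈ (-0.984, 0.066, -0.165); φ = arcsin(p_z) ≈ -9.49°, λ = atan2(p_y, p_x) ≈ 176.14°.

≈ 9°S, 176°E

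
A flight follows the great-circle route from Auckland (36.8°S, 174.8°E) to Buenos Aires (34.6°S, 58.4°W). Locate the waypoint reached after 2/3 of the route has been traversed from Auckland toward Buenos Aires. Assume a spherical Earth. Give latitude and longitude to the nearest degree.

≈ 54°S, 93°W

Write both endpoints as unit vectors p₁, p₂ with components (cos φ cos λ, cos φ sin λ, sin φ).
The central angle between the endpoints is δ = arccos(p₁·p₂) ≈ 1.625 rad (93.1°).
Interpolate at f = 2/3 with slerp weights a = sin((1−f)δ)/sin δ ≈ 0.516, b = sin(fδ)/sin δ ≈ 0.885.
p = a·p₁ + b·p₂ ≈ (-0.030, -0.583, -0.812); φ = arcsin(p_z) ≈ -54.28°, λ = atan2(p_y, p_x) ≈ -92.96°.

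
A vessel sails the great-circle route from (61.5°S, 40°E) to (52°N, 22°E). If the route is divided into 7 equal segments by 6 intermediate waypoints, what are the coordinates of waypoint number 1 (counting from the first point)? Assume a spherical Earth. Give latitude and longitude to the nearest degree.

From cos δ = sin φ₁ sin φ₂ + cos φ₁ cos φ₂ cos Δλ, the central angle is δ ≈ 1.997 rad (114.4°).
Interpolate at f = 1/7 with slerp weights a = sin((1−f)δ)/sin δ ≈ 1.087, b = sin(fδ)/sin δ ≈ 0.309.
p = a·p₁ + b·p₂ ≈ (0.574, 0.405, -0.712); φ = arcsin(p_z) ≈ -45.40°, λ = atan2(p_y, p_x) ≈ 35.20°.

≈ (45°S, 35°E)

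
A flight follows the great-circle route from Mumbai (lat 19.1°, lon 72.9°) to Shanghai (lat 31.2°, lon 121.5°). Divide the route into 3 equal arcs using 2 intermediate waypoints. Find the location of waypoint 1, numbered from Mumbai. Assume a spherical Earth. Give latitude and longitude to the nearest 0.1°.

Write both endpoints as unit vectors p₁, p₂ with components (cos φ cos λ, cos φ sin λ, sin φ).
The central angle between the endpoints is δ = arccos(p₁·p₂) ≈ 0.790 rad (45.2°).
Interpolate at f = 1/3 with slerp weights a = sin((1−f)δ)/sin δ ≈ 0.708, b = sin(fδ)/sin δ ≈ 0.366.
p = a·p₁ + b·p₂ ≈ (0.033, 0.906, 0.421); φ = arcsin(p_z) ≈ 24.92°, λ = atan2(p_y, p_x) ≈ 87.92°.

≈ lat 24.9°, lon 87.9°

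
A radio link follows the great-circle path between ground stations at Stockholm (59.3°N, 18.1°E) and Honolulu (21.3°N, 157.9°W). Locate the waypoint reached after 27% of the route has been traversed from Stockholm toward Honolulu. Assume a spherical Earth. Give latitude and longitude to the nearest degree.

≈ (86°N, 5°W)

From cos δ = sin φ₁ sin φ₂ + cos φ₁ cos φ₂ cos Δλ, the central angle is δ ≈ 1.734 rad (99.3°).
Interpolate at f = 0.27 with slerp weights a = sin((1−f)δ)/sin δ ≈ 0.967, b = sin(fδ)/sin δ ≈ 0.457.
p = a·p₁ + b·p₂ ≈ (0.074, -0.007, 0.997); φ = arcsin(p_z) ≈ 85.72°, λ = atan2(p_y, p_x) ≈ -5.35°.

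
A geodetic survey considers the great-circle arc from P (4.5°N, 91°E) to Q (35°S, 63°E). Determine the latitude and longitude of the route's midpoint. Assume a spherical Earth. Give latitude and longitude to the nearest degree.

≈ (16°S, 78°E)

Convert each endpoint to a unit vector on the sphere (x = cos φ cos λ, y = cos φ sin λ, z = sin φ).
The central angle between the endpoints is δ = arccos(p₁·p₂) ≈ 0.828 rad (47.5°).
Interpolate at f = 1/2 with slerp weights a = sin((1−f)δ)/sin δ ≈ 0.546, b = sin(fδ)/sin δ ≈ 0.546.
p = a·p₁ + b·p₂ ≈ (0.194, 0.943, -0.270); φ = arcsin(p_z) ≈ -15.69°, λ = atan2(p_y, p_x) ≈ 78.40°.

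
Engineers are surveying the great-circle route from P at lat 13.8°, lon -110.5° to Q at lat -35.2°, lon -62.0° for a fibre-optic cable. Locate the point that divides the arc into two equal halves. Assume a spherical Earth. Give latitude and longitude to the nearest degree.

The haversine formula gives a central angle δ ≈ 1.172 rad (67.1°) between the endpoints.
Interpolate at f = 1/2 with slerp weights a = sin((1−f)δ)/sin δ ≈ 0.600, b = sin(fδ)/sin δ ≈ 0.600.
p = a·p₁ + b·p₂ ≈ (0.026, -0.979, -0.203); φ = arcsin(p_z) ≈ -11.70°, λ = atan2(p_y, p_x) ≈ -88.47°.

≈ lat -12°, lon -88°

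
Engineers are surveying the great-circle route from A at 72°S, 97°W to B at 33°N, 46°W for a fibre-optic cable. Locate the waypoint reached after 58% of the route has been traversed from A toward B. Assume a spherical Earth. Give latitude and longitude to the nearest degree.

Write both endpoints as unit vectors p₁, p₂ with components (cos φ cos λ, cos φ sin λ, sin φ).
The central angle between the endpoints is δ = arccos(p₁·p₂) ≈ 1.934 rad (110.8°).
Interpolate at f = 0.58 with slerp weights a = sin((1−f)δ)/sin δ ≈ 0.776, b = sin(fδ)/sin δ ≈ 0.963.
p = a·p₁ + b·p₂ ≈ (0.532, -0.819, -0.214); φ = arcsin(p_z) ≈ -12.33°, λ = atan2(p_y, p_x) ≈ -57.00°.

≈ 12°S, 57°W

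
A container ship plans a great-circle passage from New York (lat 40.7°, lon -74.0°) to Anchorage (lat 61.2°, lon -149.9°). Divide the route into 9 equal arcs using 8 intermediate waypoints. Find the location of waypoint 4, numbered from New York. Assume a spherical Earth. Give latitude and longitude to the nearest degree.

≈ lat 56°, lon -98°

Convert each endpoint to a unit vector on the sphere (x = cos φ cos λ, y = cos φ sin λ, z = sin φ).
The central angle between the endpoints is δ = arccos(p₁·p₂) ≈ 0.849 rad (48.7°).
Interpolate at f = 4/9 with slerp weights a = sin((1−f)δ)/sin δ ≈ 0.605, b = sin(fδ)/sin δ ≈ 0.491.
p = a·p₁ + b·p₂ ≈ (-0.078, -0.560, 0.825); φ = arcsin(p_z) ≈ 55.58°, λ = atan2(p_y, p_x) ≈ -97.94°.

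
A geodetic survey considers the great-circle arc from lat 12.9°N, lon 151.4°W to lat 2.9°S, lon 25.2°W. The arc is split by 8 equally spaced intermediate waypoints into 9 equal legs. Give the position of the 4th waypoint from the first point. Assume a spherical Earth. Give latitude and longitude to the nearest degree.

≈ lat 12°N, lon 94°W

Convert each endpoint to a unit vector on the sphere (x = cos φ cos λ, y = cos φ sin λ, z = sin φ).
The central angle between the endpoints is δ = arccos(p₁·p₂) ≈ 2.197 rad (125.9°).
Interpolate at f = 4/9 with slerp weights a = sin((1−f)δ)/sin δ ≈ 1.159, b = sin(fδ)/sin δ ≈ 1.023.
p = a·p₁ + b·p₂ ≈ (-0.068, -0.976, 0.207); φ = arcsin(p_z) ≈ 11.95°, λ = atan2(p_y, p_x) ≈ -93.99°.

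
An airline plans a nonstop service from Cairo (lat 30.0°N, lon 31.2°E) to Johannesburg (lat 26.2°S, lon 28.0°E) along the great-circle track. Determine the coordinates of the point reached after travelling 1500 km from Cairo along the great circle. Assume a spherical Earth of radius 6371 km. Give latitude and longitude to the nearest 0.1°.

From cos δ = sin φ₁ sin φ₂ + cos φ₁ cos φ₂ cos Δλ, the central angle is δ ≈ 0.982 rad (56.3°). The total great-circle distance is δ·R ≈ 0.982 × 6371 ≈ 6258 km, so the target fraction is f = 1500/6258 ≈ 0.240.
Interpolate at f ≈ 0.240 with slerp weights a = sin((1−f)δ)/sin δ ≈ 0.817, b = sin(fδ)/sin δ ≈ 0.280.
p = a·p₁ + b·p₂ ≈ (0.827, 0.485, 0.285); φ = arcsin(p_z) ≈ 16.53°, λ = atan2(p_y, p_x) ≈ 30.36°.

≈ lat 16.5°N, lon 30.4°E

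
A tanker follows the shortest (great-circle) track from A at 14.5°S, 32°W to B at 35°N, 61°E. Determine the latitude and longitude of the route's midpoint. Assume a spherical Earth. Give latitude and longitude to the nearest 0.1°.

≈ 14.7°N, 9.5°E

Write both endpoints as unit vectors p₁, p₂ with components (cos φ cos λ, cos φ sin λ, sin φ).
The central angle between the endpoints is δ = arccos(p₁·p₂) ≈ 1.757 rad (100.7°).
Interpolate at f = 1/2 with slerp weights a = sin((1−f)δ)/sin δ ≈ 0.783, b = sin(fδ)/sin δ ≈ 0.783.
p = a·p₁ + b·p₂ ≈ (0.954, 0.159, 0.253); φ = arcsin(p_z) ≈ 14.66°, λ = atan2(p_y, p_x) ≈ 9.48°.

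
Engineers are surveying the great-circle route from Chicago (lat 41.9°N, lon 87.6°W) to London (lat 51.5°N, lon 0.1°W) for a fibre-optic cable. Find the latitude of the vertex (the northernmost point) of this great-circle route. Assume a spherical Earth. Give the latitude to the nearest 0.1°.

The great circle lies in the plane with unit normal n̂ = (p₁ × p₂)/|p₁ × p₂|.
Here n̂_z ≈ +0.551; the vertex latitude is φ_max = arccos|n̂_z| ≈ 56.6°.
Check via Clairaut: cos φ_max = |cos φ₁| · sin C = cos(41.9°)·sin(47.8°) ≈ 0.551, again giving ≈ 56.6°.

≈ 56.6°N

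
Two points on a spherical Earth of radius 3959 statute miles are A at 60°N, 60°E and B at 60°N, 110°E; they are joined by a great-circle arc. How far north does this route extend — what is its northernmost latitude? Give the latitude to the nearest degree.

≈ 62°N

The great circle lies in the plane with unit normal n̂ = (p₁ × p₂)/|p₁ × p₂|.
Here n̂_z ≈ +0.464; the vertex latitude is φ_max = arccos|n̂_z| ≈ 62.4°.
Check via Clairaut: cos φ_max = |cos φ₁| · sin C = cos(60.0°)·sin(68.0°) ≈ 0.464, again giving ≈ 62.4°.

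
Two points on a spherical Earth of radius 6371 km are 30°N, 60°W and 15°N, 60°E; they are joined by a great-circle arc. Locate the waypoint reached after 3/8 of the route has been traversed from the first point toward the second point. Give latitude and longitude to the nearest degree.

Write both endpoints as unit vectors p₁, p₂ with components (cos φ cos λ, cos φ sin λ, sin φ).
The central angle between the endpoints is δ = arccos(p₁·p₂) ≈ 1.864 rad (106.8°).
Interpolate at f = 3/8 with slerp weights a = sin((1−f)δ)/sin δ ≈ 0.960, b = sin(fδ)/sin δ ≈ 0.672.
p = a·p₁ + b·p₂ ≈ (0.740, -0.158, 0.654); φ = arcsin(p_z) ≈ 40.83°, λ = atan2(p_y, p_x) ≈ -12.02°.

≈ 41°N, 12°W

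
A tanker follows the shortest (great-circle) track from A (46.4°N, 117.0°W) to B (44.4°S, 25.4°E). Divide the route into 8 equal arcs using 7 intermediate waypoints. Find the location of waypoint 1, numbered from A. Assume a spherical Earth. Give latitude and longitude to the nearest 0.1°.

Convert each endpoint to a unit vector on the sphere (x = cos φ cos λ, y = cos φ sin λ, z = sin φ).
The central angle between the endpoints is δ = arccos(p₁·p₂) ≈ 2.684 rad (153.8°).
Interpolate at f = 1/8 with slerp weights a = sin((1−f)δ)/sin δ ≈ 1.613, b = sin(fδ)/sin δ ≈ 0.745.
p = a·p₁ + b·p₂ ≈ (-0.024, -0.763, 0.647); φ = arcsin(p_z) ≈ 40.28°, λ = atan2(p_y, p_x) ≈ -91.81°.

≈ (40.3°N, 91.8°W)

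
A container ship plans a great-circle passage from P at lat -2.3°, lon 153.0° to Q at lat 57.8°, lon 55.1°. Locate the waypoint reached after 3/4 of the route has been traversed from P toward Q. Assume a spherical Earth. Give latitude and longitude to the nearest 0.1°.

The haversine formula gives a central angle δ ≈ 1.678 rad (96.2°) between the endpoints.
Interpolate at f = 3/4 with slerp weights a = sin((1−f)δ)/sin δ ≈ 0.410, b = sin(fδ)/sin δ ≈ 0.957.
p = a·p₁ + b·p₂ ≈ (-0.073, 0.604, 0.794); φ = arcsin(p_z) ≈ 52.51°, λ = atan2(p_y, p_x) ≈ 96.88°.

≈ lat 52.5°, lon 96.9°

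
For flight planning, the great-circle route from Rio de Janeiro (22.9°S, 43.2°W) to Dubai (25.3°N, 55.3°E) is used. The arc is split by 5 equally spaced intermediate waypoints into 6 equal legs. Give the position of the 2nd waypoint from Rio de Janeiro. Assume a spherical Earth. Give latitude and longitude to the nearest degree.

Convert each endpoint to a unit vector on the sphere (x = cos φ cos λ, y = cos φ sin λ, z = sin φ).
The central angle between the endpoints is δ = arccos(p₁·p₂) ≈ 1.864 rad (106.8°).
Interpolate at f = 2/6 with slerp weights a = sin((1−f)δ)/sin δ ≈ 0.989, b = sin(fδ)/sin δ ≈ 0.608.
p = a·p₁ + b·p₂ ≈ (0.977, -0.172, -0.125); φ = arcsin(p_z) ≈ -7.18°, λ = atan2(p_y, p_x) ≈ -9.96°.

≈ 7°S, 10°W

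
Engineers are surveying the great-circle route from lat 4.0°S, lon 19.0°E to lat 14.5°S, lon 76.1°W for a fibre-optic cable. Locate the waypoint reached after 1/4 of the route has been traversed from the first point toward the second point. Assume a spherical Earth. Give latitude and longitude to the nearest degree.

≈ lat 10°S, lon 4°W

The haversine formula gives a central angle δ ≈ 1.639 rad (93.9°) between the endpoints.
Interpolate at f = 1/4 with slerp weights a = sin((1−f)δ)/sin δ ≈ 0.945, b = sin(fδ)/sin δ ≈ 0.399.
p = a·p₁ + b·p₂ ≈ (0.984, -0.069, -0.166); φ = arcsin(p_z) ≈ -9.55°, λ = atan2(p_y, p_x) ≈ -3.99°.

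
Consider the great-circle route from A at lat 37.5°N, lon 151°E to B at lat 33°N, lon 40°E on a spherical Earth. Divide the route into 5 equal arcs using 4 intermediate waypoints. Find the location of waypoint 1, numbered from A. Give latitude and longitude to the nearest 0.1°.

Write both endpoints as unit vectors p₁, p₂ with components (cos φ cos λ, cos φ sin λ, sin φ).
The central angle between the endpoints is δ = arccos(p₁·p₂) ≈ 1.478 rad (84.7°).
Interpolate at f = 1/5 with slerp weights a = sin((1−f)δ)/sin δ ≈ 0.929, b = sin(fδ)/sin δ ≈ 0.292.
p = a·p₁ + b·p₂ ≈ (-0.457, 0.515, 0.725); φ = arcsin(p_z) ≈ 46.48°, λ = atan2(p_y, p_x) ≈ 131.58°.

≈ lat 46.5°N, lon 131.6°E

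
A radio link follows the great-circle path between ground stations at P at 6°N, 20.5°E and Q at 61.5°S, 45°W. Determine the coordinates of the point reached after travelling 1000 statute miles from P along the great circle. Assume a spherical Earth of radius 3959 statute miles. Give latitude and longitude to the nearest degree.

≈ 7°S, 14°E

Convert each endpoint to a unit vector on the sphere (x = cos φ cos λ, y = cos φ sin λ, z = sin φ).
The central angle between the endpoints is δ = arccos(p₁·p₂) ≈ 1.466 rad (84.0°). The total great-circle distance is δ·R ≈ 1.466 × 3959 ≈ 5803 mi, so the target fraction is f = 1000/5803 ≈ 0.172.
Interpolate at f ≈ 0.172 with slerp weights a = sin((1−f)δ)/sin δ ≈ 0.942, b = sin(fδ)/sin δ ≈ 0.251.
p = a·p₁ + b·p₂ ≈ (0.962, 0.243, -0.122); φ = arcsin(p_z) ≈ -7.03°, λ = atan2(p_y, p_x) ≈ 14.19°.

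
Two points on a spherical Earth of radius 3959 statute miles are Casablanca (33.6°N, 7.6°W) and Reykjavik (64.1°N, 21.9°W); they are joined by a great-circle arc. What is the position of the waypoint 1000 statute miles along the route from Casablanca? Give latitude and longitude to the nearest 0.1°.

Write both endpoints as unit vectors p₁, p₂ with components (cos φ cos λ, cos φ sin λ, sin φ).
The central angle between the endpoints is δ = arccos(p₁·p₂) ≈ 0.554 rad (31.7°). The total great-circle distance is δ·R ≈ 0.554 × 3959 ≈ 2194 mi, so the target fraction is f = 1000/2194 ≈ 0.456.
Interpolate at f ≈ 0.456 with slerp weights a = sin((1−f)δ)/sin δ ≈ 0.564, b = sin(fδ)/sin δ ≈ 0.475.
p = a·p₁ + b·p₂ ≈ (0.658, -0.140, 0.740); φ = arcsin(p_z) ≈ 47.69°, λ = atan2(p_y, p_x) ≈ -11.97°.

≈ (47.7°N, 12.0°W)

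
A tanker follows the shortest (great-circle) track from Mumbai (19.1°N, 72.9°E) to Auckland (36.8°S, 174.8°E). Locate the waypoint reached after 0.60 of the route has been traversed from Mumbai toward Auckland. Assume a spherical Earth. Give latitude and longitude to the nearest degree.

≈ 20°S, 128°E

Write both endpoints as unit vectors p₁, p₂ with components (cos φ cos λ, cos φ sin λ, sin φ).
The central angle between the endpoints is δ = arccos(p₁·p₂) ≈ 1.931 rad (110.6°).
Interpolate at f = 0.60 with slerp weights a = sin((1−f)δ)/sin δ ≈ 0.745, b = sin(fδ)/sin δ ≈ 0.979.
p = a·p₁ + b·p₂ ≈ (-0.573, 0.744, -0.342); φ = arcsin(p_z) ≈ -20.02°, λ = atan2(p_y, p_x) ≈ 127.61°.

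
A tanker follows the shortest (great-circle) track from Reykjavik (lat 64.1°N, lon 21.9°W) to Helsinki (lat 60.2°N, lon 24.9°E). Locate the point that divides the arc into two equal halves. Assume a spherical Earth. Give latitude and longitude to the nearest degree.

The haversine formula gives a central angle δ ≈ 0.379 rad (21.7°) between the endpoints.
Interpolate at f = 1/2 with slerp weights a = sin((1−f)δ)/sin δ ≈ 0.509, b = sin(fδ)/sin δ ≈ 0.509.
p = a·p₁ + b·p₂ ≈ (0.436, 0.024, 0.900); φ = arcsin(p_z) ≈ 64.12°, λ = atan2(p_y, p_x) ≈ 3.10°.

≈ lat 64°N, lon 3°E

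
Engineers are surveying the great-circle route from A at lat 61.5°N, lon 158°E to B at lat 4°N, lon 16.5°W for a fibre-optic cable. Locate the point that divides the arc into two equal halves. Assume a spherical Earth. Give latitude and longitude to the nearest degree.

≈ lat 61°N, lon 11°W

From cos δ = sin φ₁ sin φ₂ + cos φ₁ cos φ₂ cos Δλ, the central angle is δ ≈ 1.996 rad (114.4°).
Interpolate at f = 1/2 with slerp weights a = sin((1−f)δ)/sin δ ≈ 0.923, b = sin(fδ)/sin δ ≈ 0.923.
p = a·p₁ + b·p₂ ≈ (0.474, -0.096, 0.875); φ = arcsin(p_z) ≈ 61.06°, λ = atan2(p_y, p_x) ≈ -11.50°.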